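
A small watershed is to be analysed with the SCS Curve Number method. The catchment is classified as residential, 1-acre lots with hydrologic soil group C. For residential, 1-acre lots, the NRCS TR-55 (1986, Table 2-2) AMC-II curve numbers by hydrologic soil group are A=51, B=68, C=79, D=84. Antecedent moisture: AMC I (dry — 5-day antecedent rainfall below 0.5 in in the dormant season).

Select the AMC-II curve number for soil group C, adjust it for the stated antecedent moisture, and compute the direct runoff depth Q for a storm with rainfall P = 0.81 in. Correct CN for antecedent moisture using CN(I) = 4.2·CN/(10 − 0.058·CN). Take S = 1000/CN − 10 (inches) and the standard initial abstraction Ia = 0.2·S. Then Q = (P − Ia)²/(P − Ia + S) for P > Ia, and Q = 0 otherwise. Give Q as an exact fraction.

NRCS table: residential, 1-acre lots, soil group C → CN(II) = 79
CN(I) from CN(II)=79: (4.2·79)/(10 − 0.058·79) = 7900/129 ≈ 61.240
S = 1000/(7900/129) − 10 = 500/79 in ≈ 6.329 in
Ia = 0.2S: 0.2·6.329 = 1.266 in (exactly 100/79)
P = 0.810 ≤ Ia = 1.266 in: entire storm abstracted, Q = 0.

Q = 0 in ≈ 0.000 in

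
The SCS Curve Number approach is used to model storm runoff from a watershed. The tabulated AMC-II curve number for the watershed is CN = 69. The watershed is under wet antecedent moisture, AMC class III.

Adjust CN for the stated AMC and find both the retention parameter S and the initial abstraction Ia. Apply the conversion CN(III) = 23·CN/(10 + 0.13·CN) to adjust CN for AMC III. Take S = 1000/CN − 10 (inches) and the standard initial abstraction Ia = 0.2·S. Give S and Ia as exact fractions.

CN(III) from CN(II)=69: (23·69)/(10 + 0.13·69) = 158700/1897 ≈ 83.658
Max retention: S = 1000/(158700/1897) − 10 = 3100/1587 in (≈ 1.953 in)
Ia = 0.2S: 0.2·1.953 = 0.391 in (exactly 620/1587)

S = 3100/1587 in ≈ 1.953 in; Ia = 620/1587 in ≈ 0.391 in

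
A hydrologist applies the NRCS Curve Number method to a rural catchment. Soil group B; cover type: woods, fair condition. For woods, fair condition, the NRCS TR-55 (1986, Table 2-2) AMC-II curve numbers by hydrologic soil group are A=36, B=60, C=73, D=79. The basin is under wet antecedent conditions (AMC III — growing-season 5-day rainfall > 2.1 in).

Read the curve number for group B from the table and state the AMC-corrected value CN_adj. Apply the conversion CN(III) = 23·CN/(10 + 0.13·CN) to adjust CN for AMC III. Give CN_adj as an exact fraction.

CN_adj = 6900/89 ≈ 77.528

NRCS table: woods, fair condition, soil group B → CN(II) = 60
CN(III) from CN(II)=60: (23·60)/(10 + 0.13·60) = 6900/89 ≈ 77.528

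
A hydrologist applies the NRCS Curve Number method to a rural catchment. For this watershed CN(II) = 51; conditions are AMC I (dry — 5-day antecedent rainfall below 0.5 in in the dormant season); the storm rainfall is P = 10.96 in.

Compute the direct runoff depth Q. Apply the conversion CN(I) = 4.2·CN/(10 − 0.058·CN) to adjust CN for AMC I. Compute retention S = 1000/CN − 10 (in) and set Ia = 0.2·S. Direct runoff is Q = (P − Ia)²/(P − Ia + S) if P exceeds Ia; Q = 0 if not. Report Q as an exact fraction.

Adjust CN=51 to AMC I: 4.2·51/(10 − 0.058·51) → (1071/5) ÷ (3521/500) = 15300/503 ≈ 30.417
S = 1000/(15300/503) − 10 = 3500/153 in ≈ 22.876 in
Ia = 0.2S: 0.2·22.876 = 4.575 in (exactly 700/153)
P − Ia = 10.960 − 4.575 = 24422/3825 ≈ 6.385 in (> 0, runoff occurs)
Q: (24422/3825)² ÷ (111922/3825) = 298217042/214050825 in (≈ 1.393 in)

Q = 298217042/214050825 in ≈ 1.393 in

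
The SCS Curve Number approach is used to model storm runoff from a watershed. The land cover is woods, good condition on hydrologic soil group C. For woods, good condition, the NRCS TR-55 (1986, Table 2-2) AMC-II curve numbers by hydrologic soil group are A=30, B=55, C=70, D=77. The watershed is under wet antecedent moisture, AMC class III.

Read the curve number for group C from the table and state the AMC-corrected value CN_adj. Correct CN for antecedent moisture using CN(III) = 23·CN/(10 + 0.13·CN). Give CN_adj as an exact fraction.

CN_adj = 16100/191 ≈ 84.293

NRCS table: woods, good condition, soil group C → CN(II) = 70
Adjust CN=70 to AMC III: 23·70/(10 + 0.13·70) → 1610 ÷ (191/10) = 16100/191 ≈ 84.293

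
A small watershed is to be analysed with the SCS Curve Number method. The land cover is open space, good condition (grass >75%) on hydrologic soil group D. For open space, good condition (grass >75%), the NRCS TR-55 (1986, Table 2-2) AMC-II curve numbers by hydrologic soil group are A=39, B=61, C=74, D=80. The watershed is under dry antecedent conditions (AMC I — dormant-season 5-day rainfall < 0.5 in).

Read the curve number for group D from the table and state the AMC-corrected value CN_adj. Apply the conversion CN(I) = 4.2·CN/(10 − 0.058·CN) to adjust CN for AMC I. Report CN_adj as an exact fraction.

CN_adj = 4200/67 ≈ 62.687

NRCS table: open space, good condition (grass >75%), soil group D → CN(II) = 80
Dry (AMC I): CN(I) = 4.2·80/(10 − 0.058·80) = 336/(134/25) = 4200/67 ≈ 62.687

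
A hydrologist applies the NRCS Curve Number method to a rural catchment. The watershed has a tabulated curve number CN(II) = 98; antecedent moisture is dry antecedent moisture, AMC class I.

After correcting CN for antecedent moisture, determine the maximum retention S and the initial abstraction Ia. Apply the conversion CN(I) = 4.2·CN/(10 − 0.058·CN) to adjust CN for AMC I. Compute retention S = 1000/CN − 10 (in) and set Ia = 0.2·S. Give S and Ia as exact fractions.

S = 500/1029 in ≈ 0.486 in; Ia = 100/1029 in ≈ 0.097 in

CN(I) from CN(II)=98: (4.2·98)/(10 − 0.058·98) = 102900/1079 ≈ 95.366
Retention S: 1000/CN − 10 with CN=95.366 → S = 500/1029 ≈ 0.486 in
Ia = 0.2S: 0.2·0.486 = 0.097 in (exactly 100/1029)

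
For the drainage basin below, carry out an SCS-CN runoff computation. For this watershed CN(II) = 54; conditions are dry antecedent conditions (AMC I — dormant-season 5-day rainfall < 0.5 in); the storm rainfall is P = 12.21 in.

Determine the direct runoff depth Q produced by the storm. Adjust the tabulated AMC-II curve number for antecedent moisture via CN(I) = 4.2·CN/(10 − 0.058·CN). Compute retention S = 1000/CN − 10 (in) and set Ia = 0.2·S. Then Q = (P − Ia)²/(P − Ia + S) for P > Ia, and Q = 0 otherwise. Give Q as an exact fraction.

Q = 213727762249/91417806900 in ≈ 2.338 in

Adjust CN=54 to AMC I: 4.2·54/(10 − 0.058·54) → (1134/5) ÷ (1717/250) = 56700/1717 ≈ 33.023
Max retention: S = 1000/(56700/1717) − 10 = 11500/567 in (≈ 20.282 in)
Initial abstraction Ia = S/5 = (11500/567)/5 = 2300/567 ≈ 4.056 in
P − Ia = 12.210 − 4.056 = 462307/56700 ≈ 8.154 in (> 0, runoff occurs)
Q = (462307/56700)²/((462307/56700) + 11500/567) = (213727762249/3214890000)/(1612307/56700) = 213727762249/91417806900 in ≈ 2.338 in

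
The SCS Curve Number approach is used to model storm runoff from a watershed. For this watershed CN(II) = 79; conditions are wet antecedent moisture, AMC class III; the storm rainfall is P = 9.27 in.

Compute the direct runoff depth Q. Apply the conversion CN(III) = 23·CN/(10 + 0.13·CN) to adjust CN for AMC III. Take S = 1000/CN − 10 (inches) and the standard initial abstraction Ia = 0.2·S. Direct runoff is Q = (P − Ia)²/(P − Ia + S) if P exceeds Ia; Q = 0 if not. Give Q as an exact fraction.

CN(III) from CN(II)=79: (23·79)/(10 + 0.13·79) = 181700/2027 ≈ 89.640
Retention S: 1000/CN − 10 with CN=89.640 → S = 2100/1817 ≈ 1.156 in
Ia = 0.2·(2100/1817) = 420/1817 in ≈ 0.231 in
P − Ia = 9.270 − 0.231 = 1642359/181700 ≈ 9.039 in (> 0, runoff occurs)
Runoff Q = (P−Ia)²/(P−Ia+S) = (9.039)²/(9.039+1.156) = 899114361627/112191210100 ≈ 8.014 in

Q = 899114361627/112191210100 in ≈ 8.014 in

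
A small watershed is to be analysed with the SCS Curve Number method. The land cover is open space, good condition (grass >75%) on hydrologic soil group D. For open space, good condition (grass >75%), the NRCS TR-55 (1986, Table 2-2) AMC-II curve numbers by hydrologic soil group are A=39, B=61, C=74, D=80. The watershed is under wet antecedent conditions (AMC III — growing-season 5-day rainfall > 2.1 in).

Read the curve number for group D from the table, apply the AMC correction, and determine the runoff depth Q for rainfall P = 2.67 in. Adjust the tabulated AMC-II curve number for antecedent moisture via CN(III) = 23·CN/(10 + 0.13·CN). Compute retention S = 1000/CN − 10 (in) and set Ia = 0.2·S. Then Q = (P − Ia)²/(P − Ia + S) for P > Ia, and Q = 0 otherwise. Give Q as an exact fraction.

Q = 31820881/18724300 in ≈ 1.699 in

NRCS table: open space, good condition (grass >75%), soil group D → CN(II) = 80
Wet (AMC III): CN(III) = 23·80/(10 + 0.13·80) = 1840/(102/5) = 4600/51 ≈ 90.196
Max retention: S = 1000/(4600/51) − 10 = 25/23 in (≈ 1.087 in)
Ia = 0.2S: 0.2·1.087 = 0.217 in (exactly 5/23)
Since P=2.670 > Ia=0.217: effective rainfall P−Ia = 5641/2300 in
Q = (5641/2300)²/((5641/2300) + 25/23) = (31820881/5290000)/(8141/2300) = 31820881/18724300 in ≈ 1.699 in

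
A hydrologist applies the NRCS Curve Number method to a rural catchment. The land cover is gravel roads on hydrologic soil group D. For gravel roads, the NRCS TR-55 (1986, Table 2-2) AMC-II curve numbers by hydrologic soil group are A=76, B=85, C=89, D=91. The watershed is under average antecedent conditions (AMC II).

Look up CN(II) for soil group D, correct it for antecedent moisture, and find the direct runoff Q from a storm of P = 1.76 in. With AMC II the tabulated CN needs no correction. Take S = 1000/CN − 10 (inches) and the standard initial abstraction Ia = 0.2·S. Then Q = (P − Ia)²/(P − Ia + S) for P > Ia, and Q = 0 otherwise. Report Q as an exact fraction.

Q = 3157729/3301025 in ≈ 0.957 in

NRCS table: gravel roads, soil group D → CN(II) = 91
AMC II — tabulated CN = 91 applies directly.
S = 1000/91 − 10 = 90/91 in ≈ 0.989 in
Initial abstraction Ia = S/5 = (90/91)/5 = 18/91 ≈ 0.198 in
Since P=1.760 > Ia=0.198: effective rainfall P−Ia = 3554/2275 in
Runoff Q = (P−Ia)²/(P−Ia+S) = (1.562)²/(1.562+0.989) = 3157729/3301025 ≈ 0.957 in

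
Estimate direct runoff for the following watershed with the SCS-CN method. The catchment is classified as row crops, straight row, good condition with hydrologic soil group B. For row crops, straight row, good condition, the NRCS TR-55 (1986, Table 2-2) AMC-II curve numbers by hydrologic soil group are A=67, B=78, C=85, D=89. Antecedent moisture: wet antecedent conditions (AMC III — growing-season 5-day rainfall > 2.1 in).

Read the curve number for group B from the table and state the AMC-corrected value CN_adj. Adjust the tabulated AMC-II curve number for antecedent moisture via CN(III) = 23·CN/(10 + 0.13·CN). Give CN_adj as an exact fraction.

NRCS table: row crops, straight row, good condition, soil group B → CN(II) = 78
Wet (AMC III): CN(III) = 23·78/(10 + 0.13·78) = 1794/(1007/50) = 89700/1007 ≈ 89.076

CN_adj = 89700/1007 ≈ 89.076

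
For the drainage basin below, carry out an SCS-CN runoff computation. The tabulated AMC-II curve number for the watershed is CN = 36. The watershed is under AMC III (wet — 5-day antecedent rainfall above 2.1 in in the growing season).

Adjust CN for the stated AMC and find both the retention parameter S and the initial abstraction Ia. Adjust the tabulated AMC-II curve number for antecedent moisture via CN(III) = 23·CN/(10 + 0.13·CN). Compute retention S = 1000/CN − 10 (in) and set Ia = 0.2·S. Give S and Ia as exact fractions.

Adjust CN=36 to AMC III: 23·36/(10 + 0.13·36) → 828 ÷ (367/25) = 20700/367 ≈ 56.403
Max retention: S = 1000/(20700/367) − 10 = 1600/207 in (≈ 7.729 in)
Ia = 0.2S: 0.2·7.729 = 1.546 in (exactly 320/207)

S = 1600/207 in ≈ 7.729 in; Ia = 320/207 in ≈ 1.546 in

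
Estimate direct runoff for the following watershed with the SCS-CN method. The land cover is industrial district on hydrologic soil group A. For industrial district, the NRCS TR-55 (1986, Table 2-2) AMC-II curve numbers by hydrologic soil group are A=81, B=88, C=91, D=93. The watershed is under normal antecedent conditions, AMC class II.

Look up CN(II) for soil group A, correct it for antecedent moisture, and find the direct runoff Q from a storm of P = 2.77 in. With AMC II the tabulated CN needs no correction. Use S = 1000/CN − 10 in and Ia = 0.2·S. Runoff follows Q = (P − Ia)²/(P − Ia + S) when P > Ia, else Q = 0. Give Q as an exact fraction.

Q = 347337769/304859700 in ≈ 1.139 in

NRCS table: industrial district, soil group A → CN(II) = 81
CN(II) = 81; AMC II needs no correction.
Retention S: 1000/CN − 10 with CN=81.000 → S = 190/81 ≈ 2.346 in
Ia = 0.2S: 0.2·2.346 = 0.469 in (exactly 38/81)
Since P=2.770 > Ia=0.469: effective rainfall P−Ia = 18637/8100 in
Q = (18637/8100)²/((18637/8100) + 190/81) = (347337769/65610000)/(37637/8100) = 347337769/304859700 in ≈ 1.139 in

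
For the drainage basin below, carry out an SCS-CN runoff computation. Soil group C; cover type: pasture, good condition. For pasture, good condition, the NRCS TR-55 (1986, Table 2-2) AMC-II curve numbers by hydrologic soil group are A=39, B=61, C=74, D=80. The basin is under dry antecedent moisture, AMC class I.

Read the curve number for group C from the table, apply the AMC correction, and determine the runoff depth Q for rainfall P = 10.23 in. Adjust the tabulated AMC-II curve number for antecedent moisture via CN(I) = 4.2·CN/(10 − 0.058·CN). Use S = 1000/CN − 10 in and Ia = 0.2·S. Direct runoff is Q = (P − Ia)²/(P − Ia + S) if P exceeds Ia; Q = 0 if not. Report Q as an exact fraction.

NRCS table: pasture, good condition, soil group C → CN(II) = 74
CN(I) from CN(II)=74: (4.2·74)/(10 − 0.058·74) = 77700/1427 ≈ 54.450
Retention S: 1000/CN − 10 with CN=54.450 → S = 6500/777 ≈ 8.366 in
Ia = 0.2·(6500/777) = 1300/777 in ≈ 1.673 in
P − Ia = 10.230 − 1.673 = 664871/77700 ≈ 8.557 in (> 0, runoff occurs)
Q: (664871/77700)² ÷ (1314871/77700) = 442053446641/102165476700 in (≈ 4.327 in)

Q = 442053446641/102165476700 in ≈ 4.327 in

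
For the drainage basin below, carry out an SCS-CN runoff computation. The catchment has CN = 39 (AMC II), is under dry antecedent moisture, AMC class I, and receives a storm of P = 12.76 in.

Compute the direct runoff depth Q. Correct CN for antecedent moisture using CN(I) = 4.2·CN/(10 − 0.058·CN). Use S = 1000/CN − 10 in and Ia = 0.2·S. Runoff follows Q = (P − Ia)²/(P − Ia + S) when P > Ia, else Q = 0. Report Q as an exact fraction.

Dry (AMC I): CN(I) = 4.2·39/(10 − 0.058·39) = (819/5)/(3869/500) = 81900/3869 ≈ 21.168
Max retention: S = 1000/(81900/3869) − 10 = 30500/819 in (≈ 37.241 in)
Initial abstraction Ia = S/5 = (30500/819)/5 = 6100/819 ≈ 7.448 in
Since P=12.760 > Ia=7.448: effective rainfall P−Ia = 108761/20475 in
Q = (108761/20475)²/((108761/20475) + 30500/819) = (11828955121/419225625)/(871261/20475) = 11828955121/17839068975 in ≈ 0.663 in

Q = 11828955121/17839068975 in ≈ 0.663 in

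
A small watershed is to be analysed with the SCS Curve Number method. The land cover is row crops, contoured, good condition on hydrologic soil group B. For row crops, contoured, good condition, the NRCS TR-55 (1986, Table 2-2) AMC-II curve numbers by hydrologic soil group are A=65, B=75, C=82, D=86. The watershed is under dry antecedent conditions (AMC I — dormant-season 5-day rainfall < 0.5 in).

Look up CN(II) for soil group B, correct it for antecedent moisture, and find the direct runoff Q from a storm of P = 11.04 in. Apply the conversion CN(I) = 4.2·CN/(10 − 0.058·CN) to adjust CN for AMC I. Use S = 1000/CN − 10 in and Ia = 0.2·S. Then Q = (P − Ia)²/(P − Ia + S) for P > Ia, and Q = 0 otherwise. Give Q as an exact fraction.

Q = 55413136/10784025 in ≈ 5.138 in

NRCS table: row crops, contoured, good condition, soil group B → CN(II) = 75
Adjust CN=75 to AMC I: 4.2·75/(10 − 0.058·75) → 315 ÷ (113/20) = 6300/113 ≈ 55.752
S = 1000/(6300/113) − 10 = 500/63 in ≈ 7.937 in
Ia = 0.2S: 0.2·7.937 = 1.587 in (exactly 100/63)
Since P=11.040 > Ia=1.587: effective rainfall P−Ia = 14888/1575 in
Runoff Q = (P−Ia)²/(P−Ia+S) = (9.453)²/(9.453+7.937) = 55413136/10784025 ≈ 5.138 in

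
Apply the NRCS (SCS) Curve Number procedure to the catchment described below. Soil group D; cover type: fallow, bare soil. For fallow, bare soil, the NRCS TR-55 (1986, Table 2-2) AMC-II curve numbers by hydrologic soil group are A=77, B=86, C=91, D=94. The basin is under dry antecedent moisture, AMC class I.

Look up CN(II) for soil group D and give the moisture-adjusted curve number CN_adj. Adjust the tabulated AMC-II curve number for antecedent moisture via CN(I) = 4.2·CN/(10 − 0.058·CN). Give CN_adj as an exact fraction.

CN_adj = 32900/379 ≈ 86.807

NRCS table: fallow, bare soil, soil group D → CN(II) = 94
CN(I) from CN(II)=94: (4.2·94)/(10 − 0.058·94) = 32900/379 ≈ 86.807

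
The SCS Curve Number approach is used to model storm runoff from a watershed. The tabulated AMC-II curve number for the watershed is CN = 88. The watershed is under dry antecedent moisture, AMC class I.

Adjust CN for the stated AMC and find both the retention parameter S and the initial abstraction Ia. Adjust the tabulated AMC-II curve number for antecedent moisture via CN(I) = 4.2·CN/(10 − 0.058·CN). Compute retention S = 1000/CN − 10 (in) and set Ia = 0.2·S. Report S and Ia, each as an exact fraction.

S = 250/77 in ≈ 3.247 in; Ia = 50/77 in ≈ 0.649 in

Dry (AMC I): CN(I) = 4.2·88/(10 − 0.058·88) = (1848/5)/(612/125) = 3850/51 ≈ 75.490
Max retention: S = 1000/(3850/51) − 10 = 250/77 in (≈ 3.247 in)
Ia = 0.2S: 0.2·3.247 = 0.649 in (exactly 50/77)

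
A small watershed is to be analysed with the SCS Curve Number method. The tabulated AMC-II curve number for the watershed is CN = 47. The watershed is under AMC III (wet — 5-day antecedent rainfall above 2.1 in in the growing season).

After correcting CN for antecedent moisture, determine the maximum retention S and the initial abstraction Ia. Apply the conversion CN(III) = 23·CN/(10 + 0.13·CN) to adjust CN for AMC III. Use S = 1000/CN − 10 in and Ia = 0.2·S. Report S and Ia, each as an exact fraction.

CN(III) from CN(II)=47: (23·47)/(10 + 0.13·47) = 108100/1611 ≈ 67.101
S = 1000/(108100/1611) − 10 = 5300/1081 in ≈ 4.903 in
Ia = 0.2S: 0.2·4.903 = 0.981 in (exactly 1060/1081)

S = 5300/1081 in ≈ 4.903 in; Ia = 1060/1081 in ≈ 0.981 in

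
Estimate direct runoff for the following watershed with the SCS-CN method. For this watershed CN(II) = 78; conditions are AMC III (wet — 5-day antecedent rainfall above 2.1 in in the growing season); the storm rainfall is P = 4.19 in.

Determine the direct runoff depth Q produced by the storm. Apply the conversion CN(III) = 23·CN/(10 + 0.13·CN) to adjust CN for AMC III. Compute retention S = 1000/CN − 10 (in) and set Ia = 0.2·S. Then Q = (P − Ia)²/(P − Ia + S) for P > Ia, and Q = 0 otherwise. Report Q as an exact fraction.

CN(III) from CN(II)=78: (23·78)/(10 + 0.13·78) = 89700/1007 ≈ 89.076
S = 1000/(89700/1007) − 10 = 1100/897 in ≈ 1.226 in
Initial abstraction Ia = S/5 = (1100/897)/5 = 220/897 ≈ 0.245 in
P − Ia = 4.190 − 0.245 = 353843/89700 ≈ 3.945 in (> 0, runoff occurs)
Runoff Q = (P−Ia)²/(P−Ia+S) = (3.945)²/(3.945+1.226) = 125204868649/41606717100 ≈ 3.009 in

Q = 125204868649/41606717100 in ≈ 3.009 in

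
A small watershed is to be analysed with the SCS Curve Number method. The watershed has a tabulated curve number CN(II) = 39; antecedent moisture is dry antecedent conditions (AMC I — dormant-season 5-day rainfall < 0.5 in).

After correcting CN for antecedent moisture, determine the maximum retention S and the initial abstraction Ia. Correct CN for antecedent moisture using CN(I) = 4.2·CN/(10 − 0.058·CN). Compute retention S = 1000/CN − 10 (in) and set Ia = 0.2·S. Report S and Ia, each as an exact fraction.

Dry (AMC I): CN(I) = 4.2·39/(10 − 0.058·39) = (819/5)/(3869/500) = 81900/3869 ≈ 21.168
Max retention: S = 1000/(81900/3869) − 10 = 30500/819 in (≈ 37.241 in)
Initial abstraction Ia = S/5 = (30500/819)/5 = 6100/819 ≈ 7.448 in

S = 30500/819 in ≈ 37.241 in; Ia = 6100/819 in ≈ 7.448 in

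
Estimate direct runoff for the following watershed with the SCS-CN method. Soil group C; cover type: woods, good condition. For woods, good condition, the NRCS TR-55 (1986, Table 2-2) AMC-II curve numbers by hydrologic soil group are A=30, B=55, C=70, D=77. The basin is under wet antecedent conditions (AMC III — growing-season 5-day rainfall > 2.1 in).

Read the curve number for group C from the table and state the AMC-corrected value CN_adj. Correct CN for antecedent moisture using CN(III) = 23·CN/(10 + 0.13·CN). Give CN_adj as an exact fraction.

NRCS table: woods, good condition, soil group C → CN(II) = 70
Wet (AMC III): CN(III) = 23·70/(10 + 0.13·70) = 1610/(191/10) = 16100/191 ≈ 84.293

CN_adj = 16100/191 ≈ 84.293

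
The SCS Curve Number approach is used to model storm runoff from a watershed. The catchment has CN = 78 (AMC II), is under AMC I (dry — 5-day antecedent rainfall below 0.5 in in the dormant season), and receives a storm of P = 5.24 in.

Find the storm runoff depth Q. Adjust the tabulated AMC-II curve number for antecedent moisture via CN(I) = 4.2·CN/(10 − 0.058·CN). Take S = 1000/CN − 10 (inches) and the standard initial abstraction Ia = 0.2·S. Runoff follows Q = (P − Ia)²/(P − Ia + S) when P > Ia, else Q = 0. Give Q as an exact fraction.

Q = 6366284521/4448992275 in ≈ 1.431 in

Adjust CN=78 to AMC I: 4.2·78/(10 − 0.058·78) → (1638/5) ÷ (1369/250) = 81900/1369 ≈ 59.825
Max retention: S = 1000/(81900/1369) − 10 = 5500/819 in (≈ 6.716 in)
Ia = 0.2S: 0.2·6.716 = 1.343 in (exactly 1100/819)
Excess rainfall: 5.240 − 1.343 = 3.897 in; P > Ia so Q > 0
Runoff Q = (P−Ia)²/(P−Ia+S) = (3.897)²/(3.897+6.716) = 6366284521/4448992275 ≈ 1.431 in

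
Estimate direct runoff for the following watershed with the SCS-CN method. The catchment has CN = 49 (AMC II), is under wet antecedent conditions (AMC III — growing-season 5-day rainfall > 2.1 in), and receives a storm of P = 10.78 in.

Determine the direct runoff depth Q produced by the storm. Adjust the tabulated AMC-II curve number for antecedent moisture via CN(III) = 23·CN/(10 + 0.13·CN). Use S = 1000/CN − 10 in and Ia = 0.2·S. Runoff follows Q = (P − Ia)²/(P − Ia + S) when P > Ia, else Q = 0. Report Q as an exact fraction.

Q = 309639941209/45725376550 in ≈ 6.772 in

CN(III) from CN(II)=49: (23·49)/(10 + 0.13·49) = 112700/1637 ≈ 68.845
S = 1000/(112700/1637) − 10 = 5100/1127 in ≈ 4.525 in
Ia = 0.2S: 0.2·4.525 = 0.905 in (exactly 1020/1127)
Excess rainfall: 10.780 − 0.905 = 9.875 in; P > Ia so Q > 0
Q = (556453/56350)²/((556453/56350) + 5100/1127) = (309639941209/3175322500)/(811453/56350) = 309639941209/45725376550 in ≈ 6.772 in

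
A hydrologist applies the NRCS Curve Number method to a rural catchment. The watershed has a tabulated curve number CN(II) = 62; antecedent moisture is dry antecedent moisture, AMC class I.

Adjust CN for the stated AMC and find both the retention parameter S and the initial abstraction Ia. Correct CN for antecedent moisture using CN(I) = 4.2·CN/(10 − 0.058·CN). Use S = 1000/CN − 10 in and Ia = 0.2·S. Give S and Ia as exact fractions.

Adjust CN=62 to AMC I: 4.2·62/(10 − 0.058·62) → (1302/5) ÷ (1601/250) = 65100/1601 ≈ 40.662
Retention S: 1000/CN − 10 with CN=40.662 → S = 9500/651 ≈ 14.593 in
Ia = 0.2S: 0.2·14.593 = 2.919 in (exactly 1900/651)

S = 9500/651 in ≈ 14.593 in; Ia = 1900/651 in ≈ 2.919 in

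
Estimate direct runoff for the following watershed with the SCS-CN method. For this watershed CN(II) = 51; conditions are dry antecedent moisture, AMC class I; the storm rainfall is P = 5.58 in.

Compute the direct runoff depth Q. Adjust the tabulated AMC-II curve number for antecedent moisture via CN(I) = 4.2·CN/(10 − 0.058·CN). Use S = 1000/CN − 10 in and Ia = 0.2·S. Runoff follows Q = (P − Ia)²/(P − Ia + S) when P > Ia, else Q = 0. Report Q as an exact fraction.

Q = 59089969/1397555550 in ≈ 0.042 in

Dry (AMC I): CN(I) = 4.2·51/(10 − 0.058·51) = (1071/5)/(3521/500) = 15300/503 ≈ 30.417
S = 1000/(15300/503) − 10 = 3500/153 in ≈ 22.876 in
Ia = 0.2S: 0.2·22.876 = 4.575 in (exactly 700/153)
P − Ia = 5.580 − 4.575 = 7687/7650 ≈ 1.005 in (> 0, runoff occurs)
Runoff Q = (P−Ia)²/(P−Ia+S) = (1.005)²/(1.005+22.876) = 59089969/1397555550 ≈ 0.042 in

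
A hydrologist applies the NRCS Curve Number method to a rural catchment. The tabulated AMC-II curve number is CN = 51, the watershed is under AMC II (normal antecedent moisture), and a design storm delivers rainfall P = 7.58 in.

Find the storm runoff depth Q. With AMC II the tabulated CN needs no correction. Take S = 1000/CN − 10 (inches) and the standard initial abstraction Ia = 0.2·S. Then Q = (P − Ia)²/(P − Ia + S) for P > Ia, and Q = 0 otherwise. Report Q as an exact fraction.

Q = 208196041/99268950 in ≈ 2.097 in

CN(II) = 51; AMC II needs no correction.
S = 1000/51 − 10 = 490/51 in ≈ 9.608 in
Ia = 0.2S: 0.2·9.608 = 1.922 in (exactly 98/51)
Since P=7.580 > Ia=1.922: effective rainfall P−Ia = 14429/2550 in
Runoff Q = (P−Ia)²/(P−Ia+S) = (5.658)²/(5.658+9.608) = 208196041/99268950 ≈ 2.097 in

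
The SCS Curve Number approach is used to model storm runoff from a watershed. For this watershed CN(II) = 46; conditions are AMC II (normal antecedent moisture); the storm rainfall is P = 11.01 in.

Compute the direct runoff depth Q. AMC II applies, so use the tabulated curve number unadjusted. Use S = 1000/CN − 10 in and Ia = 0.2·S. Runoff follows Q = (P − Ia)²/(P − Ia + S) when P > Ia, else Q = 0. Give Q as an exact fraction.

CN(II) = 46; AMC II needs no correction.
Retention S: 1000/CN − 10 with CN=46.000 → S = 270/23 ≈ 11.739 in
Initial abstraction Ia = S/5 = (270/23)/5 = 54/23 ≈ 2.348 in
Excess rainfall: 11.010 − 2.348 = 8.662 in; P > Ia so Q > 0
Q = (19923/2300)²/((19923/2300) + 270/23) = (396925929/5290000)/(46923/2300) = 132308643/35974300 in ≈ 3.678 in

Q = 132308643/35974300 in ≈ 3.678 in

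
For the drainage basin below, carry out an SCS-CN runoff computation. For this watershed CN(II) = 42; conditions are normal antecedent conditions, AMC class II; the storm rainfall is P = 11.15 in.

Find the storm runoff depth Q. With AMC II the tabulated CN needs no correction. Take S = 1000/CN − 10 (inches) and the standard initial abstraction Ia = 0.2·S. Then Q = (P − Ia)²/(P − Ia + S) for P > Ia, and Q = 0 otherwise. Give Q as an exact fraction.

Q = 12411529/3915660 in ≈ 3.170 in

CN(II) = 42; AMC II needs no correction.
Max retention: S = 1000/42 − 10 = 290/21 in (≈ 13.810 in)
Initial abstraction Ia = S/5 = (290/21)/5 = 58/21 ≈ 2.762 in
Excess rainfall: 11.150 − 2.762 = 8.388 in; P > Ia so Q > 0
Q = (3523/420)²/((3523/420) + 290/21) = (12411529/176400)/(9323/420) = 12411529/3915660 in ≈ 3.170 in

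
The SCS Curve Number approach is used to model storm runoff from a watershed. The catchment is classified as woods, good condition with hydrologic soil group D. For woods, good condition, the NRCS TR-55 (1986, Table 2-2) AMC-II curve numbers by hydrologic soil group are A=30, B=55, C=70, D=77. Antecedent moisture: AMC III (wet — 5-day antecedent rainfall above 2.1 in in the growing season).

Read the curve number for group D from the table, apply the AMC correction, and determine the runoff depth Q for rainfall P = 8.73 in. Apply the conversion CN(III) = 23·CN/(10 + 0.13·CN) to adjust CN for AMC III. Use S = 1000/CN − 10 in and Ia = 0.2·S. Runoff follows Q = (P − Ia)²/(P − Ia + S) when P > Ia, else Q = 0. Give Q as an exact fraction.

NRCS table: woods, good condition, soil group D → CN(II) = 77
Adjust CN=77 to AMC III: 23·77/(10 + 0.13·77) → 1771 ÷ (2001/100) = 7700/87 ≈ 88.506
Max retention: S = 1000/(7700/87) − 10 = 100/77 in (≈ 1.299 in)
Initial abstraction Ia = S/5 = (100/77)/5 = 20/77 ≈ 0.260 in
Excess rainfall: 8.730 − 0.260 = 8.470 in; P > Ia so Q > 0
Runoff Q = (P−Ia)²/(P−Ia+S) = (8.470)²/(8.470+1.299) = 4253778841/579201700 ≈ 7.344 in

Q = 4253778841/579201700 in ≈ 7.344 in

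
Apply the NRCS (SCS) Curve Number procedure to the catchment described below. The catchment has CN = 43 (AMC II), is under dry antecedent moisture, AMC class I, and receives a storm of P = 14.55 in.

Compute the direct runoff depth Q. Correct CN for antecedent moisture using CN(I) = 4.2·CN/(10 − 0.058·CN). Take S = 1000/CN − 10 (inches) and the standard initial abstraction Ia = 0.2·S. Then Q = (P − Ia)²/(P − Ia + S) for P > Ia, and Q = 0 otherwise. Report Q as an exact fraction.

Dry (AMC I): CN(I) = 4.2·43/(10 − 0.058·43) = (903/5)/(3753/500) = 30100/1251 ≈ 24.061
S = 1000/(30100/1251) − 10 = 9500/301 in ≈ 31.561 in
Ia = 0.2·(9500/301) = 1900/301 in ≈ 6.312 in
P − Ia = 14.550 − 6.312 = 49591/6020 ≈ 8.238 in (> 0, runoff occurs)
Runoff Q = (P−Ia)²/(P−Ia+S) = (8.238)²/(8.238+31.561) = 2459267281/1442337820 ≈ 1.705 in

Q = 2459267281/1442337820 in ≈ 1.705 in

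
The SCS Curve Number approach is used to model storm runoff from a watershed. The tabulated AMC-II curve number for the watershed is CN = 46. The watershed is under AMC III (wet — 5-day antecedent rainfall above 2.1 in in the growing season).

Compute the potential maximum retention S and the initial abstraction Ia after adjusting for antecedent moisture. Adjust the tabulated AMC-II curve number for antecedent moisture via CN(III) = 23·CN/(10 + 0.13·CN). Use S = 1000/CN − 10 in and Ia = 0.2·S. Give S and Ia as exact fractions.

Adjust CN=46 to AMC III: 23·46/(10 + 0.13·46) → 1058 ÷ (799/50) = 52900/799 ≈ 66.208
Max retention: S = 1000/(52900/799) − 10 = 2700/529 in (≈ 5.104 in)
Initial abstraction Ia = S/5 = (2700/529)/5 = 540/529 ≈ 1.021 in

S = 2700/529 in ≈ 5.104 in; Ia = 540/529 in ≈ 1.021 in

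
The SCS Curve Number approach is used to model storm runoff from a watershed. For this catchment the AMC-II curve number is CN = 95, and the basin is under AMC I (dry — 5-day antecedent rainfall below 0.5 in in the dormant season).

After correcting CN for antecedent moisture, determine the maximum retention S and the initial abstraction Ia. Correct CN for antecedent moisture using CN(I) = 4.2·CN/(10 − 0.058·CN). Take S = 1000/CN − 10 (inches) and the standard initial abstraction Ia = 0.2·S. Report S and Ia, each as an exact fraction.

CN(I) from CN(II)=95: (4.2·95)/(10 − 0.058·95) = 39900/449 ≈ 88.864
Max retention: S = 1000/(39900/449) − 10 = 500/399 in (≈ 1.253 in)
Initial abstraction Ia = S/5 = (500/399)/5 = 100/399 ≈ 0.251 in

S = 500/399 in ≈ 1.253 in; Ia = 100/399 in ≈ 0.251 in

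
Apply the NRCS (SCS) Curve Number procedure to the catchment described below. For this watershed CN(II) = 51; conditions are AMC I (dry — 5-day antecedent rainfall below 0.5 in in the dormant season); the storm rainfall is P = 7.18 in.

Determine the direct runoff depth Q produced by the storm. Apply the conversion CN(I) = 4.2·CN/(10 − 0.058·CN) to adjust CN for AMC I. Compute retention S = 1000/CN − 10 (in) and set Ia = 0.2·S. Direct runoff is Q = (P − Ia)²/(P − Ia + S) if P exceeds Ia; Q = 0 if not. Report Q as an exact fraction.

Q = 397085329/1491191550 in ≈ 0.266 in

Dry (AMC I): CN(I) = 4.2·51/(10 − 0.058·51) = (1071/5)/(3521/500) = 15300/503 ≈ 30.417
Max retention: S = 1000/(15300/503) − 10 = 3500/153 in (≈ 22.876 in)
Ia = 0.2·(3500/153) = 700/153 in ≈ 4.575 in
Since P=7.180 > Ia=4.575: effective rainfall P−Ia = 19927/7650 in
Runoff Q = (P−Ia)²/(P−Ia+S) = (2.605)²/(2.605+22.876) = 397085329/1491191550 ≈ 0.266 in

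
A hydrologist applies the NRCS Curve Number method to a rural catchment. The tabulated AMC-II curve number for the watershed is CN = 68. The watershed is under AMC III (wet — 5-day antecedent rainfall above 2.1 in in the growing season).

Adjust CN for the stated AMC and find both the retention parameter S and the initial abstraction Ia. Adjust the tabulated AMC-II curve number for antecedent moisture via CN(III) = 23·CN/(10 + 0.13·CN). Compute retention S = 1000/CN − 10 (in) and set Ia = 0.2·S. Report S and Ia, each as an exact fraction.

S = 800/391 in ≈ 2.046 in; Ia = 160/391 in ≈ 0.409 in

CN(III) from CN(II)=68: (23·68)/(10 + 0.13·68) = 39100/471 ≈ 83.015
Max retention: S = 1000/(39100/471) − 10 = 800/391 in (≈ 2.046 in)
Ia = 0.2S: 0.2·2.046 = 0.409 in (exactly 160/391)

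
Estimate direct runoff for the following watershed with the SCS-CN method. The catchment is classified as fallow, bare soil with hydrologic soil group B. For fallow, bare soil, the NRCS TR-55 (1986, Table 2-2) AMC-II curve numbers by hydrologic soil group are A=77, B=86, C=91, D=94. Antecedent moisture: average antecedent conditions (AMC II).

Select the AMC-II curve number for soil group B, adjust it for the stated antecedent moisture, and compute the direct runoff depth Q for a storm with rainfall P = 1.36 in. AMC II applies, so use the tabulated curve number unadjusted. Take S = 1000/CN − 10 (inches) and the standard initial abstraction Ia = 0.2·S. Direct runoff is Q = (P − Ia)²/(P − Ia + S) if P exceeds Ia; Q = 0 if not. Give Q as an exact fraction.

NRCS table: fallow, bare soil, soil group B → CN(II) = 86
Average conditions: CN = 86 (no AMC adjustment).
Retention S: 1000/CN − 10 with CN=86.000 → S = 70/43 ≈ 1.628 in
Initial abstraction Ia = S/5 = (70/43)/5 = 14/43 ≈ 0.326 in
P − Ia = 1.360 − 0.326 = 1112/1075 ≈ 1.034 in (> 0, runoff occurs)
Q: (1112/1075)² ÷ (2862/1075) = 618272/1538325 in (≈ 0.402 in)

Q = 618272/1538325 in ≈ 0.402 in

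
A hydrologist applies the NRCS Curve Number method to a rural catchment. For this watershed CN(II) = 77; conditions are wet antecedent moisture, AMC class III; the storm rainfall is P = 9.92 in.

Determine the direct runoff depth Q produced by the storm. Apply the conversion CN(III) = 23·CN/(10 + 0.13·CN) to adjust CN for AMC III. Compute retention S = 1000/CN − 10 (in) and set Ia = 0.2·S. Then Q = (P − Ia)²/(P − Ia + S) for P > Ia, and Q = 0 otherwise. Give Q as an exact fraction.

CN(III) from CN(II)=77: (23·77)/(10 + 0.13·77) = 7700/87 ≈ 88.506
Retention S: 1000/CN − 10 with CN=88.506 → S = 100/77 ≈ 1.299 in
Initial abstraction Ia = S/5 = (100/77)/5 = 20/77 ≈ 0.260 in
Since P=9.920 > Ia=0.260: effective rainfall P−Ia = 18596/1925 in
Runoff Q = (P−Ia)²/(P−Ia+S) = (9.660)²/(9.660+1.299) = 43226402/5076225 ≈ 8.515 in

Q = 43226402/5076225 in ≈ 8.515 in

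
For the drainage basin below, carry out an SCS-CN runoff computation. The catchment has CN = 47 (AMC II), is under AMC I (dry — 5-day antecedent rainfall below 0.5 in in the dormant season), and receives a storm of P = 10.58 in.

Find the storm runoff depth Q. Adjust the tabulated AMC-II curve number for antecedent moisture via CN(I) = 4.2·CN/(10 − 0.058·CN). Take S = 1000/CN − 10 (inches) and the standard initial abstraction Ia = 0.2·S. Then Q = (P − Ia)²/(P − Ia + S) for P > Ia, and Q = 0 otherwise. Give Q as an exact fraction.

Dry (AMC I): CN(I) = 4.2·47/(10 − 0.058·47) = (987/5)/(3637/500) = 98700/3637 ≈ 27.138
Retention S: 1000/CN − 10 with CN=27.138 → S = 26500/987 ≈ 26.849 in
Ia = 0.2·(26500/987) = 5300/987 in ≈ 5.370 in
P − Ia = 10.580 − 5.370 = 257123/49350 ≈ 5.210 in (> 0, runoff occurs)
Q = (257123/49350)²/((257123/49350) + 26500/987) = (66112237129/2435422500)/(1582123/49350) = 66112237129/78077770050 in ≈ 0.847 in

Q = 66112237129/78077770050 in ≈ 0.847 in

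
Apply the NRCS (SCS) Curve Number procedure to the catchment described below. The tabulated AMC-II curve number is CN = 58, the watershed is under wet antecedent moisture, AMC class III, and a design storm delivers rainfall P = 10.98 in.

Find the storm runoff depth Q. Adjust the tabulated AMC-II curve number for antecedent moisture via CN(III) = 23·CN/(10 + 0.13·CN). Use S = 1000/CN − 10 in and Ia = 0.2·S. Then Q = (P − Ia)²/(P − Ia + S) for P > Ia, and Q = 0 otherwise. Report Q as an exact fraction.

CN(III) from CN(II)=58: (23·58)/(10 + 0.13·58) = 66700/877 ≈ 76.055
Max retention: S = 1000/(66700/877) − 10 = 2100/667 in (≈ 3.148 in)
Ia = 0.2·(2100/667) = 420/667 in ≈ 0.630 in
Since P=10.980 > Ia=0.630: effective rainfall P−Ia = 345183/33350 in
Runoff Q = (P−Ia)²/(P−Ia+S) = (10.350)²/(10.350+3.148) = 39717101163/5004534350 ≈ 7.936 in

Q = 39717101163/5004534350 in ≈ 7.936 in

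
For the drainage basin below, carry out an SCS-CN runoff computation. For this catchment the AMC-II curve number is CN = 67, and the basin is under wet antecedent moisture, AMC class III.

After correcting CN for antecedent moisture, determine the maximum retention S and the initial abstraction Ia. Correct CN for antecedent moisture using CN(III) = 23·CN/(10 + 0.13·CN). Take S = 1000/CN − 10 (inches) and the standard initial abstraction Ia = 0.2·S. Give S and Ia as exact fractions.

S = 3300/1541 in ≈ 2.141 in; Ia = 660/1541 in ≈ 0.428 in

Adjust CN=67 to AMC III: 23·67/(10 + 0.13·67) → 1541 ÷ (1871/100) = 154100/1871 ≈ 82.362
Retention S: 1000/CN − 10 with CN=82.362 → S = 3300/1541 ≈ 2.141 in
Ia = 0.2·(3300/1541) = 660/1541 in ≈ 0.428 in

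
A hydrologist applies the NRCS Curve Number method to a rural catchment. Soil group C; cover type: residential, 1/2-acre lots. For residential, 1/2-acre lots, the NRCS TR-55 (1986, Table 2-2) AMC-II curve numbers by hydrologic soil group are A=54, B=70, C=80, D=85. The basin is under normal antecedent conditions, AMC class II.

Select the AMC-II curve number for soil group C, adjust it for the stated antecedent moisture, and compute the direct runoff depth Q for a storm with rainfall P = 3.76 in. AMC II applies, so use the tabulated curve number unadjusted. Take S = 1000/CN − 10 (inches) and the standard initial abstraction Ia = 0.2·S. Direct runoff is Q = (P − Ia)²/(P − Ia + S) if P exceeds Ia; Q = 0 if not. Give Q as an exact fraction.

Q = 26569/14400 in ≈ 1.845 in

NRCS table: residential, 1/2-acre lots, soil group C → CN(II) = 80
CN(II) = 80; AMC II needs no correction.
Max retention: S = 1000/80 − 10 = 5/2 in (≈ 2.500 in)
Ia = 0.2·(5/2) = 1/2 in ≈ 0.500 in
P − Ia = 3.760 − 0.500 = 163/50 ≈ 3.260 in (> 0, runoff occurs)
Runoff Q = (P−Ia)²/(P−Ia+S) = (3.260)²/(3.260+2.500) = 26569/14400 ≈ 1.845 in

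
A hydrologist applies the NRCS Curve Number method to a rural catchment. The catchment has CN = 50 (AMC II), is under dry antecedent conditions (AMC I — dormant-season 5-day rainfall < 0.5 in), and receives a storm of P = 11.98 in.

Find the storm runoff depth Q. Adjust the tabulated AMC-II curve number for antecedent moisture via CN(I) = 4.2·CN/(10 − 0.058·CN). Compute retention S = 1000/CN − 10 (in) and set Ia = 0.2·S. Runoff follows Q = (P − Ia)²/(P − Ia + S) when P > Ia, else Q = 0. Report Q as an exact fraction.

Adjust CN=50 to AMC I: 4.2·50/(10 − 0.058·50) → 210 ÷ (71/10) = 2100/71 ≈ 29.577
S = 1000/(2100/71) − 10 = 500/21 in ≈ 23.810 in
Ia = 0.2S: 0.2·23.810 = 4.762 in (exactly 100/21)
P − Ia = 11.980 − 4.762 = 7579/1050 ≈ 7.218 in (> 0, runoff occurs)
Runoff Q = (P−Ia)²/(P−Ia+S) = (7.218)²/(7.218+23.810) = 57441241/34207950 ≈ 1.679 in

Q = 57441241/34207950 in ≈ 1.679 in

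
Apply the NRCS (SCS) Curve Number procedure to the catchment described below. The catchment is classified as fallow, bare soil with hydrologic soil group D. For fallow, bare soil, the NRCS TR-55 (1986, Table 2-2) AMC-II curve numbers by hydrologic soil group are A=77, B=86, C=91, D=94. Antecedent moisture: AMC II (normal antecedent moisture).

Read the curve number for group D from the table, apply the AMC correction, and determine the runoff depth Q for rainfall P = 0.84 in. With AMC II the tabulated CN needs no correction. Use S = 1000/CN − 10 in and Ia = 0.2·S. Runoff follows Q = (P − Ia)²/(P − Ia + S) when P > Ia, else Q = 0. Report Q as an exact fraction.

Q = 233523/621575 in ≈ 0.376 in

NRCS table: fallow, bare soil, soil group D → CN(II) = 94
Average conditions: CN = 94 (no AMC adjustment).
S = 1000/94 − 10 = 30/47 in ≈ 0.638 in
Ia = 0.2·(30/47) = 6/47 in ≈ 0.128 in
Excess rainfall: 0.840 − 0.128 = 0.712 in; P > Ia so Q > 0
Runoff Q = (P−Ia)²/(P−Ia+S) = (0.712)²/(0.712+0.638) = 233523/621575 ≈ 0.376 in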